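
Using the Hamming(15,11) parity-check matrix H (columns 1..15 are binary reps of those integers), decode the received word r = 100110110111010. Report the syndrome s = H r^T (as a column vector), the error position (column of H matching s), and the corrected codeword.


s = (1, 1, 0, 0)^T, error position = 12, corrected codeword c = 100110110110010

Compute s = H r^T mod 2 one row at a time:
  s_1 = 1 + 0 + 1 + 1 + 1 + 0 + 1 + 0 = 5 ≡ 1 (mod 2).
  s_2 = 1 + 1 + 0 + 1 + 1 + 0 + 1 + 0 = 5 ≡ 1 (mod 2).
  s_3 = 0 + 0 + 0 + 1 + 1 + 1 + 1 + 0 = 4 ≡ 0 (mod 2).
  s_4 = 1 + 0 + 1 + 1 + 0 + 1 + 0 + 0 = 4 ≡ 0 (mod 2).
s = (1, 1, 0, 0)^T — this equals column 12 of H (binary 1100), so error is at position 12.
Correct: flip bit 12 of r = 100110110111010 to get c = 100110110110010.


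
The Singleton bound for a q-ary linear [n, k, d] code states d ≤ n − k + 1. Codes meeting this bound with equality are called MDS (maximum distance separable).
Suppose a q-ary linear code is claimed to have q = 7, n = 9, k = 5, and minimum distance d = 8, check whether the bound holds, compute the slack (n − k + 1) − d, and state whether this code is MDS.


Singleton RHS = n − k + 1 = 5, slack = -3, bound violated (no such code; not MDS).

Singleton bound: d ≤ n − k + 1.
Here n = 9, k = 5, so n − k + 1 = 5.
Given d = 8, check d ≤ 5: NO.
Slack = (n − k + 1) − d = -3.
The slack is negative: d = 8 exceeds n − k + 1 = 5 by 3, so the Singleton bound is violated and no linear [9, 5, 8]_7 code can exist. In particular it is not MDS (MDS requires d = n − k + 1 exactly).
Description: the claimed parameters are [9, 5, 8]_7; such a code would be impossible (violates the Singleton bound).


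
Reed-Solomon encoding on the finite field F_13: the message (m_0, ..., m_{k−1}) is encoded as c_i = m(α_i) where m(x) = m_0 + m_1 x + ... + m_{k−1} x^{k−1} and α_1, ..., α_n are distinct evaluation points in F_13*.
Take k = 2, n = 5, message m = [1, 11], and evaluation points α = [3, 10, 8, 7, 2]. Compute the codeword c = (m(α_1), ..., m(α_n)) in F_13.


c = [8, 7, 11, 0, 10]

Message polynomial: m(x) = 1 + 11·x (mod 13).
For each evaluation point α_i, compute m(α_i) mod 13:
  α_1 = 3: Horner steps 11 → 8, so m(3) = 8.
  α_2 = 10: Horner steps 11 → 7, so m(10) = 7.
  α_3 = 8: Horner steps 11 → 11, so m(8) = 11.
  α_4 = 7: Horner steps 11 → 0, so m(7) = 0.
  α_5 = 2: Horner steps 11 → 10, so m(2) = 10.
Codeword c = [8, 7, 11, 0, 10] ∈ F_13^5.


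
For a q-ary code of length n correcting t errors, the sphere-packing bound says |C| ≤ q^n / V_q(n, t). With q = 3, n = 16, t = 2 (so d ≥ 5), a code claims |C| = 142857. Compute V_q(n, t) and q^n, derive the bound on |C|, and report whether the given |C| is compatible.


V_q(n, t) = 513, q^n = 43046721, Hamming bound = 83911, |C| = 142857 > bound (violated).

Step 1: Compute V_q(n, t) = Σ_{j=0}^2 C(n, j) (q−1)^j.
  j = 0: C(16,0)·(2)^0 = 1·1 = 1.
  j = 1: C(16,1)·(2)^1 = 16·2 = 32.
  j = 2: C(16,2)·(2)^2 = 120·4 = 480.
  V_q(n, t) = 1 + 32 + 480 = 513.
Step 2: q^n = 3^16 = 43046721.
Step 3: Hamming bound ⌊q^n / V_q(n,t)⌋ = ⌊43046721/513⌋ = 83911.
Step 4: Compare |C| = 142857 to 83911: violated.
The claimed |C| lies above the Hamming bound, so no 3-ary code of length 16 with d ≥ 5 can have 142857 codewords.


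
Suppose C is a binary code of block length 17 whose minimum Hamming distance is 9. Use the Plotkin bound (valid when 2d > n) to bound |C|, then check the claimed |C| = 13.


Plotkin bound M ≤ 18; given |C| = 13 ≤ bound (satisfied).

Check applicability: 2d = 18, n = 17.
2d − n = 1 > 0, so Plotkin applies.
Compute d/(2d−n) = 9/1 ≈ 9.0000.
⌊d/(2d−n)⌋ = 9.
Plotkin bound: M ≤ 2·9 = 18.
Given |C| = 13, check: satisfied.
This |C| is below the Plotkin bound.


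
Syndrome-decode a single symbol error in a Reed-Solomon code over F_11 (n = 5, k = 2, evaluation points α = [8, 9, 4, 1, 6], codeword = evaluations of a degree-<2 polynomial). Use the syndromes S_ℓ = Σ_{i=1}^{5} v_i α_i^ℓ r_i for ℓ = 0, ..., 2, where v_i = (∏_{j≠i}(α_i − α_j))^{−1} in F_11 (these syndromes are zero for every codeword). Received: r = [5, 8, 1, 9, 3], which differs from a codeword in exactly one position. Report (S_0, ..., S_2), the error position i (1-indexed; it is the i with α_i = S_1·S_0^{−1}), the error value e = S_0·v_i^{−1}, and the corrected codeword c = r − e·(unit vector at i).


S = (9, 4, 3), error at position 2, error magnitude e = 2, c = [5, 6, 1, 9, 3].

Step 1: column multipliers v_i = (∏_{j≠i}(α_i − α_j))^{−1} mod 11.
  i = 1 (α = 8): (8−9)(8−4)(8−1)(8−6) = (−1)·4·7·2 = −56 ≡ 10, so v_1 = 10^{−1} = 10 (mod 11).
  i = 2 (α = 9): (9−8)(9−4)(9−1)(9−6) = 1·5·8·3 = 120 ≡ 10, so v_2 = 10^{−1} = 10 (mod 11).
  i = 3 (α = 4): (4−8)(4−9)(4−1)(4−6) = (−4)·(−5)·3·(−2) = −120 ≡ 1, so v_3 = 1^{−1} = 1 (mod 11).
  i = 4 (α = 1): (1−8)(1−9)(1−4)(1−6) = (−7)·(−8)·(−3)·(−5) = 840 ≡ 4, so v_4 = 4^{−1} = 3 (mod 11).
  i = 5 (α = 6): (6−8)(6−9)(6−4)(6−1) = (−2)·(−3)·2·5 = 60 ≡ 5, so v_5 = 5^{−1} = 9 (mod 11).
  v = [10, 10, 1, 3, 9].
Step 2: syndromes of r = [5, 8, 1, 9, 3] (all sums mod 11).
  S_0 = Σ v_i r_i = 10·5 + 10·8 + 1·1 + 3·9 + 9·3 = 185 ≡ 9.
  S_1 = Σ v_i α_i r_i = 10·8·5 + 10·9·8 + 1·4·1 + 3·1·9 + 9·6·3 = 1313 ≡ 4.
  α_i^2 mod 11 = [9, 4, 5, 1, 3].
  S_2 = Σ v_i α_i^2 r_i = 10·9·5 + 10·4·8 + 1·5·1 + 3·1·9 + 9·3·3 = 883 ≡ 3.
  S = (9, 4, 3) ≠ 0, so r is not a codeword (an error is present).
Step 3: locate the error. For a single error e at position i, S_ℓ = v_i·e·α_i^ℓ, so α_err = S_1/S_0.
  S_0^{−1} = 9^{−1} = 5 (mod 11), so α_err = 4·5 = 20 ≡ 9 = α_2. Error position i = 2.
  Consistency check: S_2/S_1 = 3·3 = 9 ≡ 9 = α_err ✓ (single-error assumption holds).
Step 4: error magnitude e = S_0/v_2 = S_0·∏_{j≠2}(α_2 − α_j) = 9·10 = 90 ≡ 2 (mod 11).
Step 5: correct position 2: c_2 = r_2 − e = 8 − 2 ≡ 6 (mod 11). Hence c = [5, 6, 1, 9, 3].
  Check: interpolating c through the α_i gives m(x) = 8 + 1·x (degree < 2) with m(α_i) = c_i for every i, so c is indeed a codeword.


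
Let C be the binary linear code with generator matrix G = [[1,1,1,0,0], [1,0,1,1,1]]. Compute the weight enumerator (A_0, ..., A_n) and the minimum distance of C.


Weight distribution: A_0 = 1, A_3 = 2, A_4 = 1. Minimum distance d = 3.

Enumerate all 2^2 = 4 messages m ∈ F_2^2.
For each, compute codeword c = mG in F_2^5, then tally its weight.
  m = 00 → c = 00000, weight = 0.
  m = 10 → c = 11100, weight = 3.
  m = 01 → c = 10111, weight = 4.
  m = 11 → c = 01011, weight = 3.
Tally weights:
  weight 0: 1 codewords.
  weight 3: 2 codewords.
  weight 4: 1 codewords.
Minimum distance d = smallest w > 0 with A_w > 0 = 3.
Sanity: Σ A_w = 4 = 2^2 = 4 ✓.


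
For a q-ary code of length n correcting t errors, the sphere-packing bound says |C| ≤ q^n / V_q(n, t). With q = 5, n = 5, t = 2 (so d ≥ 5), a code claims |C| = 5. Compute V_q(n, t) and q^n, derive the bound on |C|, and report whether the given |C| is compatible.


V_q(n, t) = 181, q^n = 3125, Hamming bound = 17, |C| = 5 ≤ bound (satisfied).

Step 1: Compute V_q(n, t) = Σ_{j=0}^2 C(n, j) (q−1)^j.
  j = 0: C(5,0)·(4)^0 = 1·1 = 1.
  j = 1: C(5,1)·(4)^1 = 5·4 = 20.
  j = 2: C(5,2)·(4)^2 = 10·16 = 160.
  V_q(n, t) = 1 + 20 + 160 = 181.
Step 2: q^n = 5^5 = 3125.
Step 3: Hamming bound ⌊q^n / V_q(n,t)⌋ = ⌊3125/181⌋ = 17.
Step 4: Compare |C| = 5 to 17: satisfied.
The claimed |C| lies below the Hamming bound.


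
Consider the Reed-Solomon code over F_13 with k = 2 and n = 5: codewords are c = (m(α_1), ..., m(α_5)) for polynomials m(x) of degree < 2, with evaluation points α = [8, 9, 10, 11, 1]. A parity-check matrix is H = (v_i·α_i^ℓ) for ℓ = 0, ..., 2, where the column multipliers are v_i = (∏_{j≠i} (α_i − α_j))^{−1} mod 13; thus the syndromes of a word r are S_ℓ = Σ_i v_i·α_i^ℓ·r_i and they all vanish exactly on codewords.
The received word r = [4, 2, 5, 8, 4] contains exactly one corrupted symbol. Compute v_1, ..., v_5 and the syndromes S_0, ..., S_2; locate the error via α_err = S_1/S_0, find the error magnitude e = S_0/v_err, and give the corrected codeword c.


S = (7, 4, 6), error at position 1, error magnitude e = 5, c = [12, 2, 5, 8, 4].

Step 1: column multipliers v_i = (∏_{j≠i}(α_i − α_j))^{−1} mod 13.
  i = 1 (α = 8): (8−9)(8−10)(8−11)(8−1) = (−1)·(−2)·(−3)·7 = −42 ≡ 10, so v_1 = 10^{−1} = 4 (mod 13).
  i = 2 (α = 9): (9−8)(9−10)(9−11)(9−1) = 1·(−1)·(−2)·8 = 16 ≡ 3, so v_2 = 3^{−1} = 9 (mod 13).
  i = 3 (α = 10): (10−8)(10−9)(10−11)(10−1) = 2·1·(−1)·9 = −18 ≡ 8, so v_3 = 8^{−1} = 5 (mod 13).
  i = 4 (α = 11): (11−8)(11−9)(11−10)(11−1) = 3·2·1·10 = 60 ≡ 8, so v_4 = 8^{−1} = 5 (mod 13).
  i = 5 (α = 1): (1−8)(1−9)(1−10)(1−11) = (−7)·(−8)·(−9)·(−10) = 5040 ≡ 9, so v_5 = 9^{−1} = 3 (mod 13).
  v = [4, 9, 5, 5, 3].
Step 2: syndromes of r = [4, 2, 5, 8, 4] (all sums mod 13).
  S_0 = Σ v_i r_i = 4·4 + 9·2 + 5·5 + 5·8 + 3·4 = 111 ≡ 7.
  S_1 = Σ v_i α_i r_i = 4·8·4 + 9·9·2 + 5·10·5 + 5·11·8 + 3·1·4 = 992 ≡ 4.
  α_i^2 mod 13 = [12, 3, 9, 4, 1].
  S_2 = Σ v_i α_i^2 r_i = 4·12·4 + 9·3·2 + 5·9·5 + 5·4·8 + 3·1·4 = 643 ≡ 6.
  S = (7, 4, 6) ≠ 0, so r is not a codeword (an error is present).
Step 3: locate the error. For a single error e at position i, S_ℓ = v_i·e·α_i^ℓ, so α_err = S_1/S_0.
  S_0^{−1} = 7^{−1} = 2 (mod 13), so α_err = 4·2 = 8 ≡ 8 = α_1. Error position i = 1.
  Consistency check: S_2/S_1 = 6·10 = 60 ≡ 8 = α_err ✓ (single-error assumption holds).
Step 4: error magnitude e = S_0/v_1 = S_0·∏_{j≠1}(α_1 − α_j) = 7·10 = 70 ≡ 5 (mod 13).
Step 5: correct position 1: c_1 = r_1 − e = 4 − 5 ≡ 12 (mod 13). Hence c = [12, 2, 5, 8, 4].
  Check: interpolating c through the α_i gives m(x) = 1 + 3·x (degree < 2) with m(α_i) = c_i for every i, so c is indeed a codeword.


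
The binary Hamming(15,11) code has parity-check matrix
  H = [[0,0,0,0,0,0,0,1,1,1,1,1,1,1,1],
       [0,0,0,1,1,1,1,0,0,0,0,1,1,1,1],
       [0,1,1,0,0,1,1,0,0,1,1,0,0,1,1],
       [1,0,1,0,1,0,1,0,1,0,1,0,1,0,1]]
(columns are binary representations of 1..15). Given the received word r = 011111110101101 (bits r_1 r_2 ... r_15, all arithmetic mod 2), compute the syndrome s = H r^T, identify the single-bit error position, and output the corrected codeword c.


s = (1, 1, 0, 1)^T, error position = 13, corrected codeword c = 011111110101001

Compute s = H r^T mod 2 one row at a time:
  s_1 = 1 + 0 + 1 + 0 + 1 + 1 + 0 + 1 = 5 ≡ 1 (mod 2).
  s_2 = 1 + 1 + 1 + 1 + 1 + 1 + 0 + 1 = 7 ≡ 1 (mod 2).
  s_3 = 1 + 1 + 1 + 1 + 1 + 0 + 0 + 1 = 6 ≡ 0 (mod 2).
  s_4 = 0 + 1 + 1 + 1 + 0 + 0 + 1 + 1 = 5 ≡ 1 (mod 2).
s = (1, 1, 0, 1)^T — this equals column 13 of H (binary 1101), so error is at position 13.
Correct: flip bit 13 of r = 011111110101101 to get c = 011111110101001.


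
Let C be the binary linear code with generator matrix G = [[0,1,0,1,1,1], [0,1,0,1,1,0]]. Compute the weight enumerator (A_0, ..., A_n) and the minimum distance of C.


Weight distribution: A_0 = 1, A_1 = 1, A_3 = 1, A_4 = 1. Minimum distance d = 1.

Enumerate all 2^2 = 4 messages m ∈ F_2^2.
For each, compute codeword c = mG in F_2^6, then tally its weight.
  m = 00 → c = 000000, weight = 0.
  m = 10 → c = 010111, weight = 4.
  m = 01 → c = 010110, weight = 3.
  m = 11 → c = 000001, weight = 1.
Tally weights:
  weight 0: 1 codewords.
  weight 1: 1 codewords.
  weight 3: 1 codewords.
  weight 4: 1 codewords.
Minimum distance d = smallest w > 0 with A_w > 0 = 1.
Sanity: Σ A_w = 4 = 2^2 = 4 ✓.


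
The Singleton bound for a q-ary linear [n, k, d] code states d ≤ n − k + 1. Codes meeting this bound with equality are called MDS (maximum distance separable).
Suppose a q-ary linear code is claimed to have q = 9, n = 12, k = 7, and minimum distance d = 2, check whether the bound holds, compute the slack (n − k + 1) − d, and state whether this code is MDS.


Singleton RHS = n − k + 1 = 6, slack = 4, bound satisfied, not MDS.

Singleton bound: d ≤ n − k + 1.
Here n = 12, k = 7, so n − k + 1 = 6.
Given d = 2, check d ≤ 6: YES.
Slack = (n − k + 1) − d = 4.
The code is NOT MDS (slack = 4 > 0).
Description: the claimed parameters are [12, 7, 2]_9; such a code would be non-MDS.


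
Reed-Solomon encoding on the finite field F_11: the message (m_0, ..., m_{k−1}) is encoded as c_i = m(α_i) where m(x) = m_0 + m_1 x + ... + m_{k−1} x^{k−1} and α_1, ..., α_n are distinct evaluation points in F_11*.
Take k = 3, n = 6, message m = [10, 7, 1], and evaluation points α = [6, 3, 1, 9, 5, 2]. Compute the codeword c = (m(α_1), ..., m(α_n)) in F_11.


c = [0, 7, 7, 0, 4, 6]

Message polynomial: m(x) = 10 + 7·x + 1·x^2 (mod 11).
For each evaluation point α_i, compute m(α_i) mod 11:
  α_1 = 6: Horner steps 1 → 2 → 0, so m(6) = 0.
  α_2 = 3: Horner steps 1 → 10 → 7, so m(3) = 7.
  α_3 = 1: Horner steps 1 → 8 → 7, so m(1) = 7.
  α_4 = 9: Horner steps 1 → 5 → 0, so m(9) = 0.
  α_5 = 5: Horner steps 1 → 1 → 4, so m(5) = 4.
  α_6 = 2: Horner steps 1 → 9 → 6, so m(2) = 6.
Codeword c = [0, 7, 7, 0, 4, 6] ∈ F_11^6.


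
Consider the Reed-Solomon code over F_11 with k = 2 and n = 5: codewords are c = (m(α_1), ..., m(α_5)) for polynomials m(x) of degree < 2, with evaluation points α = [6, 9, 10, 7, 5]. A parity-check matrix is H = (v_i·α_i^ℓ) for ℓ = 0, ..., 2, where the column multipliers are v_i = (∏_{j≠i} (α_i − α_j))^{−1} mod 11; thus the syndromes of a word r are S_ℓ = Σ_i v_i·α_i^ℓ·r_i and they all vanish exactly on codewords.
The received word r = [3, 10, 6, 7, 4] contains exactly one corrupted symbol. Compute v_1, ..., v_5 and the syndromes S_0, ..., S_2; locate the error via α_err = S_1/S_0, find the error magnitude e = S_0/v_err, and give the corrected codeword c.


S = (8, 4, 2), error at position 1, error magnitude e = 3, c = [0, 10, 6, 7, 4].

Step 1: column multipliers v_i = (∏_{j≠i}(α_i − α_j))^{−1} mod 11.
  i = 1 (α = 6): (6−9)(6−10)(6−7)(6−5) = (−3)·(−4)·(−1)·1 = −12 ≡ 10, so v_1 = 10^{−1} = 10 (mod 11).
  i = 2 (α = 9): (9−6)(9−10)(9−7)(9−5) = 3·(−1)·2·4 = −24 ≡ 9, so v_2 = 9^{−1} = 5 (mod 11).
  i = 3 (α = 10): (10−6)(10−9)(10−7)(10−5) = 4·1·3·5 = 60 ≡ 5, so v_3 = 5^{−1} = 9 (mod 11).
  i = 4 (α = 7): (7−6)(7−9)(7−10)(7−5) = 1·(−2)·(−3)·2 = 12 ≡ 1, so v_4 = 1^{−1} = 1 (mod 11).
  i = 5 (α = 5): (5−6)(5−9)(5−10)(5−7) = (−1)·(−4)·(−5)·(−2) = 40 ≡ 7, so v_5 = 7^{−1} = 8 (mod 11).
  v = [10, 5, 9, 1, 8].
Step 2: syndromes of r = [3, 10, 6, 7, 4] (all sums mod 11).
  S_0 = Σ v_i r_i = 10·3 + 5·10 + 9·6 + 1·7 + 8·4 = 173 ≡ 8.
  S_1 = Σ v_i α_i r_i = 10·6·3 + 5·9·10 + 9·10·6 + 1·7·7 + 8·5·4 = 1379 ≡ 4.
  α_i^2 mod 11 = [3, 4, 1, 5, 3].
  S_2 = Σ v_i α_i^2 r_i = 10·3·3 + 5·4·10 + 9·1·6 + 1·5·7 + 8·3·4 = 475 ≡ 2.
  S = (8, 4, 2) ≠ 0, so r is not a codeword (an error is present).
Step 3: locate the error. For a single error e at position i, S_ℓ = v_i·e·α_i^ℓ, so α_err = S_1/S_0.
  S_0^{−1} = 8^{−1} = 7 (mod 11), so α_err = 4·7 = 28 ≡ 6 = α_1. Error position i = 1.
  Consistency check: S_2/S_1 = 2·3 = 6 ≡ 6 = α_err ✓ (single-error assumption holds).
Step 4: error magnitude e = S_0/v_1 = S_0·∏_{j≠1}(α_1 − α_j) = 8·10 = 80 ≡ 3 (mod 11).
Step 5: correct position 1: c_1 = r_1 − e = 3 − 3 ≡ 0 (mod 11). Hence c = [0, 10, 6, 7, 4].
  Check: interpolating c through the α_i gives m(x) = 2 + 7·x (degree < 2) with m(α_i) = c_i for every i, so c is indeed a codeword.


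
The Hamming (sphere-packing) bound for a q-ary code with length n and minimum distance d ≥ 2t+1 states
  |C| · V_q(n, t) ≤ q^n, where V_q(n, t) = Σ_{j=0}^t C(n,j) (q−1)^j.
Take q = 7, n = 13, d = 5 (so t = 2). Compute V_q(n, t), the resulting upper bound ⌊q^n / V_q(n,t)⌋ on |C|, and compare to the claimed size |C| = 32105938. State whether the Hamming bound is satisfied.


V_q(n, t) = 2887, q^n = 96889010407, Hamming bound = 33560446, |C| = 32105938 ≤ bound (satisfied).

Step 1: Compute V_q(n, t) = Σ_{j=0}^2 C(n, j) (q−1)^j.
  j = 0: C(13,0)·(6)^0 = 1·1 = 1.
  j = 1: C(13,1)·(6)^1 = 13·6 = 78.
  j = 2: C(13,2)·(6)^2 = 78·36 = 2808.
  V_q(n, t) = 1 + 78 + 2808 = 2887.
Step 2: q^n = 7^13 = 96889010407.
Step 3: Hamming bound ⌊q^n / V_q(n,t)⌋ = ⌊96889010407/2887⌋ = 33560446.
Step 4: Compare |C| = 32105938 to 33560446: satisfied.
The claimed |C| lies below the Hamming bound.


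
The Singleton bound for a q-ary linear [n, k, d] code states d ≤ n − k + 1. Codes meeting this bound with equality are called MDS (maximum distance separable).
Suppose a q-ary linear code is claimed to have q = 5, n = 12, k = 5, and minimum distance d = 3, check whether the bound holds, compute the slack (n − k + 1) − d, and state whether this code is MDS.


Singleton RHS = n − k + 1 = 8, slack = 5, bound satisfied, not MDS.

Singleton bound: d ≤ n − k + 1.
Here n = 12, k = 5, so n − k + 1 = 8.
Given d = 3, check d ≤ 8: YES.
Slack = (n − k + 1) − d = 5.
The code is NOT MDS (slack = 5 > 0).
Description: the claimed parameters are [12, 5, 3]_5; such a code would be non-MDS.


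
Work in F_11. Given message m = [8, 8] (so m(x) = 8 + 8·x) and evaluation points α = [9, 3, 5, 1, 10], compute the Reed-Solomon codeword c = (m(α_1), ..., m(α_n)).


c = [3, 10, 4, 5, 0]

Message polynomial: m(x) = 8 + 8·x (mod 11).
For each evaluation point α_i, compute m(α_i) mod 11:
  α_1 = 9: Horner steps 8 → 3, so m(9) = 3.
  α_2 = 3: Horner steps 8 → 10, so m(3) = 10.
  α_3 = 5: Horner steps 8 → 4, so m(5) = 4.
  α_4 = 1: Horner steps 8 → 5, so m(1) = 5.
  α_5 = 10: Horner steps 8 → 0, so m(10) = 0.
Codeword c = [3, 10, 4, 5, 0] ∈ F_11^5.


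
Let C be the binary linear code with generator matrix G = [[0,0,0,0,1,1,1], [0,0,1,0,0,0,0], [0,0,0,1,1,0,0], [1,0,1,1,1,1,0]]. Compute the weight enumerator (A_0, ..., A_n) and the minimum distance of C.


Weight distribution: A_0 = 1, A_1 = 1, A_2 = 2, A_3 = 6, A_4 = 5, A_5 = 1. Minimum distance d = 1.

Enumerate all 2^4 = 16 messages m ∈ F_2^4.
For each, compute codeword c = mG in F_2^7, then tally its weight.
  m = 0000 → c = 0000000, weight = 0.
  m = 1000 → c = 0000111, weight = 3.
  m = 0100 → c = 0010000, weight = 1.
  m = 1100 → c = 0010111, weight = 4.
  m = 0010 → c = 0001100, weight = 2.
  m = 1010 → c = 0001011, weight = 3.
  m = 0110 → c = 0011100, weight = 3.
  m = 1110 → c = 0011011, weight = 4.
  m = 0001 → c = 1011110, weight = 5.
  m = 1001 → c = 1011001, weight = 4.
  m = 0101 → c = 1001110, weight = 4.
  m = 1101 → c = 1001001, weight = 3.
  m = 0011 → c = 1010010, weight = 3.
  m = 1011 → c = 1010101, weight = 4.
  m = 0111 → c = 1000010, weight = 2.
  m = 1111 → c = 1000101, weight = 3.
Tally weights:
  weight 0: 1 codewords.
  weight 1: 1 codewords.
  weight 2: 2 codewords.
  weight 3: 6 codewords.
  weight 4: 5 codewords.
  weight 5: 1 codewords.
Minimum distance d = smallest w > 0 with A_w > 0 = 1.
Sanity: Σ A_w = 16 = 2^4 = 16 ✓.


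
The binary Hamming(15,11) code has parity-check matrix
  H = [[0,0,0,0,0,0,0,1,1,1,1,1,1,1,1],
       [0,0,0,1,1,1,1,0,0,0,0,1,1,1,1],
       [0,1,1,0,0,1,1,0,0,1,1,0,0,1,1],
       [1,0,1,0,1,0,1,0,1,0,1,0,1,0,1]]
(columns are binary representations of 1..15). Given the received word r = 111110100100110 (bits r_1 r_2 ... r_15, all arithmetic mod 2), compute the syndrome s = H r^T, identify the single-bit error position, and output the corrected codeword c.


s = (1, 1, 1, 1)^T, error position = 15, corrected codeword c = 111110100100111

Compute s = H r^T mod 2 one row at a time:
  s_1 = 0 + 0 + 1 + 0 + 0 + 1 + 1 + 0 = 3 ≡ 1 (mod 2).
  s_2 = 1 + 1 + 0 + 1 + 0 + 1 + 1 + 0 = 5 ≡ 1 (mod 2).
  s_3 = 1 + 1 + 0 + 1 + 1 + 0 + 1 + 0 = 5 ≡ 1 (mod 2).
  s_4 = 1 + 1 + 1 + 1 + 0 + 0 + 1 + 0 = 5 ≡ 1 (mod 2).
s = (1, 1, 1, 1)^T — this equals column 15 of H (binary 1111), so error is at position 15.
Correct: flip bit 15 of r = 111110100100110 to get c = 111110100100111.


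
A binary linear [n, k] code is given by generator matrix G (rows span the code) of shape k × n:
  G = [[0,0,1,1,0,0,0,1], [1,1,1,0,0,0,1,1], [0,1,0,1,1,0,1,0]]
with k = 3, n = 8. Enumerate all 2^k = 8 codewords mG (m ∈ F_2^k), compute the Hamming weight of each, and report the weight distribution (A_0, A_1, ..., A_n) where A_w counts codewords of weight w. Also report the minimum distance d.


Weight distribution: A_0 = 1, A_2 = 1, A_3 = 1, A_4 = 2, A_5 = 3. Minimum distance d = 2.

Enumerate all 2^3 = 8 messages m ∈ F_2^3.
For each, compute codeword c = mG in F_2^8, then tally its weight.
  m = 000 → c = 00000000, weight = 0.
  m = 100 → c = 00110001, weight = 3.
  m = 010 → c = 11100011, weight = 5.
  m = 110 → c = 11010010, weight = 4.
  m = 001 → c = 01011010, weight = 4.
  m = 101 → c = 01101011, weight = 5.
  m = 011 → c = 10111001, weight = 5.
  m = 111 → c = 10001000, weight = 2.
Tally weights:
  weight 0: 1 codewords.
  weight 2: 1 codewords.
  weight 3: 1 codewords.
  weight 4: 2 codewords.
  weight 5: 3 codewords.
Minimum distance d = smallest w > 0 with A_w > 0 = 2.
Sanity: Σ A_w = 8 = 2^3 = 8 ✓.


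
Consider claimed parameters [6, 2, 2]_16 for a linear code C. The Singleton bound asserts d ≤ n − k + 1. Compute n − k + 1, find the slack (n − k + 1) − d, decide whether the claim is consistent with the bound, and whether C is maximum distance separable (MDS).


Singleton RHS = n − k + 1 = 5, slack = 3, bound satisfied, not MDS.

Singleton bound: d ≤ n − k + 1.
Here n = 6, k = 2, so n − k + 1 = 5.
Given d = 2, check d ≤ 5: YES.
Slack = (n − k + 1) − d = 3.
The code is NOT MDS (slack = 3 > 0).
Description: the claimed parameters are [6, 2, 2]_16; such a code would be non-MDS.


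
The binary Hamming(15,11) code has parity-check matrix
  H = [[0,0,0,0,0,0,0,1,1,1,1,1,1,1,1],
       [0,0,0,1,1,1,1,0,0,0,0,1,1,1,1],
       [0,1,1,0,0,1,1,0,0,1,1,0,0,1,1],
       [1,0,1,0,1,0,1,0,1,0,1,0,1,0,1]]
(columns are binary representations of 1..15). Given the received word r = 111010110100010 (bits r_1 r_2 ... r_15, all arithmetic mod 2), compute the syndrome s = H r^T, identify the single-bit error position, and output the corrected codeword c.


s = (1, 1, 1, 0)^T, error position = 14, corrected codeword c = 111010110100000

Compute s = H r^T mod 2 one row at a time:
  s_1 = 1 + 0 + 1 + 0 + 0 + 0 + 1 + 0 = 3 ≡ 1 (mod 2).
  s_2 = 0 + 1 + 0 + 1 + 0 + 0 + 1 + 0 = 3 ≡ 1 (mod 2).
  s_3 = 1 + 1 + 0 + 1 + 1 + 0 + 1 + 0 = 5 ≡ 1 (mod 2).
  s_4 = 1 + 1 + 1 + 1 + 0 + 0 + 0 + 0 = 4 ≡ 0 (mod 2).
s = (1, 1, 1, 0)^T — this equals column 14 of H (binary 1110), so error is at position 14.
Correct: flip bit 14 of r = 111010110100010 to get c = 111010110100000.


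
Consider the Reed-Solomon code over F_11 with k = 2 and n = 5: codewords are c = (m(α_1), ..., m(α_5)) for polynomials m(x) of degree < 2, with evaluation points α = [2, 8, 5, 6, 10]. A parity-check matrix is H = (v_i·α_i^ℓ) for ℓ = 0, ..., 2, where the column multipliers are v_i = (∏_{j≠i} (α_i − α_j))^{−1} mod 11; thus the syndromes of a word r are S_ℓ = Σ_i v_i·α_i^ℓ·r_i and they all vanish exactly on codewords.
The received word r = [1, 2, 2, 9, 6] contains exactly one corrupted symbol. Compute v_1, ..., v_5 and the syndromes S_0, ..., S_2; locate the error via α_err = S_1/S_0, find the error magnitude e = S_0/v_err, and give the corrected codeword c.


S = (5, 3, 4), error at position 3, error magnitude e = 6, c = [1, 2, 7, 9, 6].

Step 1: column multipliers v_i = (∏_{j≠i}(α_i − α_j))^{−1} mod 11.
  i = 1 (α = 2): (2−8)(2−5)(2−6)(2−10) = (−6)·(−3)·(−4)·(−8) = 576 ≡ 4, so v_1 = 4^{−1} = 3 (mod 11).
  i = 2 (α = 8): (8−2)(8−5)(8−6)(8−10) = 6·3·2·(−2) = −72 ≡ 5, so v_2 = 5^{−1} = 9 (mod 11).
  i = 3 (α = 5): (5−2)(5−8)(5−6)(5−10) = 3·(−3)·(−1)·(−5) = −45 ≡ 10, so v_3 = 10^{−1} = 10 (mod 11).
  i = 4 (α = 6): (6−2)(6−8)(6−5)(6−10) = 4·(−2)·1·(−4) = 32 ≡ 10, so v_4 = 10^{−1} = 10 (mod 11).
  i = 5 (α = 10): (10−2)(10−8)(10−5)(10−6) = 8·2·5·4 = 320 ≡ 1, so v_5 = 1^{−1} = 1 (mod 11).
  v = [3, 9, 10, 10, 1].
Step 2: syndromes of r = [1, 2, 2, 9, 6] (all sums mod 11).
  S_0 = Σ v_i r_i = 3·1 + 9·2 + 10·2 + 10·9 + 1·6 = 137 ≡ 5.
  S_1 = Σ v_i α_i r_i = 3·2·1 + 9·8·2 + 10·5·2 + 10·6·9 + 1·10·6 = 850 ≡ 3.
  α_i^2 mod 11 = [4, 9, 3, 3, 1].
  S_2 = Σ v_i α_i^2 r_i = 3·4·1 + 9·9·2 + 10·3·2 + 10·3·9 + 1·1·6 = 510 ≡ 4.
  S = (5, 3, 4) ≠ 0, so r is not a codeword (an error is present).
Step 3: locate the error. For a single error e at position i, S_ℓ = v_i·e·α_i^ℓ, so α_err = S_1/S_0.
  S_0^{−1} = 5^{−1} = 9 (mod 11), so α_err = 3·9 = 27 ≡ 5 = α_3. Error position i = 3.
  Consistency check: S_2/S_1 = 4·4 = 16 ≡ 5 = α_err ✓ (single-error assumption holds).
Step 4: error magnitude e = S_0/v_3 = S_0·∏_{j≠3}(α_3 − α_j) = 5·10 = 50 ≡ 6 (mod 11).
Step 5: correct position 3: c_3 = r_3 − e = 2 − 6 ≡ 7 (mod 11). Hence c = [1, 2, 7, 9, 6].
  Check: interpolating c through the α_i gives m(x) = 8 + 2·x (degree < 2) with m(α_i) = c_i for every i, so c is indeed a codeword.


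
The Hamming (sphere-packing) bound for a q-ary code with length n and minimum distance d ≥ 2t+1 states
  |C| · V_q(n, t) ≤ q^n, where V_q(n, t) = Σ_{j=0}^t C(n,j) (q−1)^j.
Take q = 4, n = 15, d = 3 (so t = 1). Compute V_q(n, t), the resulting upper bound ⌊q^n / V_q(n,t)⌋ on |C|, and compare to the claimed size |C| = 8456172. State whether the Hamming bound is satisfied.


V_q(n, t) = 46, q^n = 1073741824, Hamming bound = 23342213, |C| = 8456172 ≤ bound (satisfied).

Step 1: Compute V_q(n, t) = Σ_{j=0}^1 C(n, j) (q−1)^j.
  j = 0: C(15,0)·(3)^0 = 1·1 = 1.
  j = 1: C(15,1)·(3)^1 = 15·3 = 45.
  V_q(n, t) = 1 + 45 = 46.
Step 2: q^n = 4^15 = 1073741824.
Step 3: Hamming bound ⌊q^n / V_q(n,t)⌋ = ⌊1073741824/46⌋ = 23342213.
Step 4: Compare |C| = 8456172 to 23342213: satisfied.
The claimed |C| lies below the Hamming bound.


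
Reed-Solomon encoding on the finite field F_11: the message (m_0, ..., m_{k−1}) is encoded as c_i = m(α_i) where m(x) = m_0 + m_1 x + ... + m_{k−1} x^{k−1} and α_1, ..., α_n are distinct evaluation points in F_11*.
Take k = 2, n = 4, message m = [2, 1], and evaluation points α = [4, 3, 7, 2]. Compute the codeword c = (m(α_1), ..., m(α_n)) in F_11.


c = [6, 5, 9, 4]

Message polynomial: m(x) = 2 + 1·x (mod 11).
For each evaluation point α_i, compute m(α_i) mod 11:
  α_1 = 4: Horner steps 1 → 6, so m(4) = 6.
  α_2 = 3: Horner steps 1 → 5, so m(3) = 5.
  α_3 = 7: Horner steps 1 → 9, so m(7) = 9.
  α_4 = 2: Horner steps 1 → 4, so m(2) = 4.
Codeword c = [6, 5, 9, 4] ∈ F_11^4.


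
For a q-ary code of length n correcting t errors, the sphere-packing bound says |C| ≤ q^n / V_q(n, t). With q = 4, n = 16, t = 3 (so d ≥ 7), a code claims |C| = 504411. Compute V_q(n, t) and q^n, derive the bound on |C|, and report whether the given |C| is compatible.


V_q(n, t) = 16249, q^n = 4294967296, Hamming bound = 264321, |C| = 504411 > bound (violated).

Step 1: Compute V_q(n, t) = Σ_{j=0}^3 C(n, j) (q−1)^j.
  j = 0: C(16,0)·(3)^0 = 1·1 = 1.
  j = 1: C(16,1)·(3)^1 = 16·3 = 48.
  j = 2: C(16,2)·(3)^2 = 120·9 = 1080.
  j = 3: C(16,3)·(3)^3 = 560·27 = 15120.
  V_q(n, t) = 1 + 48 + 1080 + 15120 = 16249.
Step 2: q^n = 4^16 = 4294967296.
Step 3: Hamming bound ⌊q^n / V_q(n,t)⌋ = ⌊4294967296/16249⌋ = 264321.
Step 4: Compare |C| = 504411 to 264321: violated.
The claimed |C| lies above the Hamming bound, so no 4-ary code of length 16 with d ≥ 7 can have 504411 codewords.


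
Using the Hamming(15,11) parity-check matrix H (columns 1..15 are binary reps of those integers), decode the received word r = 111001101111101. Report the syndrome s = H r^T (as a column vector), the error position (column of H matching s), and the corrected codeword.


s = (0, 1, 1, 1)^T, error position = 7, corrected codeword c = 111001001111101

Compute s = H r^T mod 2 one row at a time:
  s_1 = 0 + 1 + 1 + 1 + 1 + 1 + 0 + 1 = 6 ≡ 0 (mod 2).
  s_2 = 0 + 0 + 1 + 1 + 1 + 1 + 0 + 1 = 5 ≡ 1 (mod 2).
  s_3 = 1 + 1 + 1 + 1 + 1 + 1 + 0 + 1 = 7 ≡ 1 (mod 2).
  s_4 = 1 + 1 + 0 + 1 + 1 + 1 + 1 + 1 = 7 ≡ 1 (mod 2).
s = (0, 1, 1, 1)^T — this equals column 7 of H (binary 0111), so error is at position 7.
Correct: flip bit 7 of r = 111001101111101 to get c = 111001001111101.


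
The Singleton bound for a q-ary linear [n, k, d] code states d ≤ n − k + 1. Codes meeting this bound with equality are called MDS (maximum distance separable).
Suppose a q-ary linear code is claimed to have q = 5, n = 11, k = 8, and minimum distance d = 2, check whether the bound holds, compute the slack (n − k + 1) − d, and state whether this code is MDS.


Singleton RHS = n − k + 1 = 4, slack = 2, bound satisfied, not MDS.

Singleton bound: d ≤ n − k + 1.
Here n = 11, k = 8, so n − k + 1 = 4.
Given d = 2, check d ≤ 4: YES.
Slack = (n − k + 1) − d = 2.
The code is NOT MDS (slack = 2 > 0).
Description: the claimed parameters are [11, 8, 2]_5; such a code would be non-MDS.


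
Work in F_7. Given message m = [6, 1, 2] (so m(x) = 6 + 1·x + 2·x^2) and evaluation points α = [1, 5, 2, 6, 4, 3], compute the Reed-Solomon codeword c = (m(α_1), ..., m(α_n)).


c = [2, 5, 2, 0, 0, 6]

Message polynomial: m(x) = 6 + 1·x + 2·x^2 (mod 7).
For each evaluation point α_i, compute m(α_i) mod 7:
  α_1 = 1: Horner steps 2 → 3 → 2, so m(1) = 2.
  α_2 = 5: Horner steps 2 → 4 → 5, so m(5) = 5.
  α_3 = 2: Horner steps 2 → 5 → 2, so m(2) = 2.
  α_4 = 6: Horner steps 2 → 6 → 0, so m(6) = 0.
  α_5 = 4: Horner steps 2 → 2 → 0, so m(4) = 0.
  α_6 = 3: Horner steps 2 → 0 → 6, so m(3) = 6.
Codeword c = [2, 5, 2, 0, 0, 6] ∈ F_7^6.


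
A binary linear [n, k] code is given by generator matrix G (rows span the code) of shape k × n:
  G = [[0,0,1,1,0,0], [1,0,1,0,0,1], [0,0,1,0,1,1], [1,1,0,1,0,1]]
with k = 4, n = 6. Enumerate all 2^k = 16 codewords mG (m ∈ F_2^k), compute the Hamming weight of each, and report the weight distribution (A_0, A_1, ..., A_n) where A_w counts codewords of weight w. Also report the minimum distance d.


Weight distribution: A_0 = 1, A_1 = 1, A_2 = 2, A_3 = 6, A_4 = 5, A_5 = 1. Minimum distance d = 1.

Enumerate all 2^4 = 16 messages m ∈ F_2^4.
For each, compute codeword c = mG in F_2^6, then tally its weight.
  m = 0000 → c = 000000, weight = 0.
  m = 1000 → c = 001100, weight = 2.
  m = 0100 → c = 101001, weight = 3.
  m = 1100 → c = 100101, weight = 3.
  m = 0010 → c = 001011, weight = 3.
  m = 1010 → c = 000111, weight = 3.
  m = 0110 → c = 100010, weight = 2.
  m = 1110 → c = 101110, weight = 4.
  m = 0001 → c = 110101, weight = 4.
  m = 1001 → c = 111001, weight = 4.
  m = 0101 → c = 011100, weight = 3.
  m = 1101 → c = 010000, weight = 1.
  m = 0011 → c = 111110, weight = 5.
  m = 1011 → c = 110010, weight = 3.
  m = 0111 → c = 010111, weight = 4.
  m = 1111 → c = 011011, weight = 4.
Tally weights:
  weight 0: 1 codewords.
  weight 1: 1 codewords.
  weight 2: 2 codewords.
  weight 3: 6 codewords.
  weight 4: 5 codewords.
  weight 5: 1 codewords.
Minimum distance d = smallest w > 0 with A_w > 0 = 1.
Sanity: Σ A_w = 16 = 2^4 = 16 ✓.


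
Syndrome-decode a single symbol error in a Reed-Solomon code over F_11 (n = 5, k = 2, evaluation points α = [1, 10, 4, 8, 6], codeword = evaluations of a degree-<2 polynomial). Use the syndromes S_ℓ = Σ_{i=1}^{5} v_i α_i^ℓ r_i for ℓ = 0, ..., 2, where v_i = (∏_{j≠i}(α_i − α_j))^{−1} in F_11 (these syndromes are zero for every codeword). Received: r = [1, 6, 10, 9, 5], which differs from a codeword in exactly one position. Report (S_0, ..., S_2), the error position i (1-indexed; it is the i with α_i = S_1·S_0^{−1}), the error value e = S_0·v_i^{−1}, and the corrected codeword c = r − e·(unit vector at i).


S = (1, 8, 9), error at position 4, error magnitude e = 9, c = [1, 6, 10, 0, 5].

Step 1: column multipliers v_i = (∏_{j≠i}(α_i − α_j))^{−1} mod 11.
  i = 1 (α = 1): (1−10)(1−4)(1−8)(1−6) = (−9)·(−3)·(−7)·(−5) = 945 ≡ 10, so v_1 = 10^{−1} = 10 (mod 11).
  i = 2 (α = 10): (10−1)(10−4)(10−8)(10−6) = 9·6·2·4 = 432 ≡ 3, so v_2 = 3^{−1} = 4 (mod 11).
  i = 3 (α = 4): (4−1)(4−10)(4−8)(4−6) = 3·(−6)·(−4)·(−2) = −144 ≡ 10, so v_3 = 10^{−1} = 10 (mod 11).
  i = 4 (α = 8): (8−1)(8−10)(8−4)(8−6) = 7·(−2)·4·2 = −112 ≡ 9, so v_4 = 9^{−1} = 5 (mod 11).
  i = 5 (α = 6): (6−1)(6−10)(6−4)(6−8) = 5·(−4)·2·(−2) = 80 ≡ 3, so v_5 = 3^{−1} = 4 (mod 11).
  v = [10, 4, 10, 5, 4].
Step 2: syndromes of r = [1, 6, 10, 9, 5] (all sums mod 11).
  S_0 = Σ v_i r_i = 10·1 + 4·6 + 10·10 + 5·9 + 4·5 = 199 ≡ 1.
  S_1 = Σ v_i α_i r_i = 10·1·1 + 4·10·6 + 10·4·10 + 5·8·9 + 4·6·5 = 1130 ≡ 8.
  α_i^2 mod 11 = [1, 1, 5, 9, 3].
  S_2 = Σ v_i α_i^2 r_i = 10·1·1 + 4·1·6 + 10·5·10 + 5·9·9 + 4·3·5 = 999 ≡ 9.
  S = (1, 8, 9) ≠ 0, so r is not a codeword (an error is present).
Step 3: locate the error. For a single error e at position i, S_ℓ = v_i·e·α_i^ℓ, so α_err = S_1/S_0.
  S_0^{−1} = 1^{−1} = 1 (mod 11), so α_err = 8·1 = 8 ≡ 8 = α_4. Error position i = 4.
  Consistency check: S_2/S_1 = 9·7 = 63 ≡ 8 = α_err ✓ (single-error assumption holds).
Step 4: error magnitude e = S_0/v_4 = S_0·∏_{j≠4}(α_4 − α_j) = 1·9 = 9 ≡ 9 (mod 11).
Step 5: correct position 4: c_4 = r_4 − e = 9 − 9 ≡ 0 (mod 11). Hence c = [1, 6, 10, 0, 5].
  Check: interpolating c through the α_i gives m(x) = 9 + 3·x (degree < 2) with m(α_i) = c_i for every i, so c is indeed a codeword.


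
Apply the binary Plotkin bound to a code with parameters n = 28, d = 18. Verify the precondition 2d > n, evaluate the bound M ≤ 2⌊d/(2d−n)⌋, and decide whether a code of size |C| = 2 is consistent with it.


Plotkin bound M ≤ 4; given |C| = 2 ≤ bound (satisfied).

Check applicability: 2d = 36, n = 28.
2d − n = 8 > 0, so Plotkin applies.
Compute d/(2d−n) = 18/8 ≈ 2.2500.
⌊d/(2d−n)⌋ = 2.
Plotkin bound: M ≤ 2·2 = 4.
Given |C| = 2, check: satisfied.
This |C| is below the Plotkin bound.


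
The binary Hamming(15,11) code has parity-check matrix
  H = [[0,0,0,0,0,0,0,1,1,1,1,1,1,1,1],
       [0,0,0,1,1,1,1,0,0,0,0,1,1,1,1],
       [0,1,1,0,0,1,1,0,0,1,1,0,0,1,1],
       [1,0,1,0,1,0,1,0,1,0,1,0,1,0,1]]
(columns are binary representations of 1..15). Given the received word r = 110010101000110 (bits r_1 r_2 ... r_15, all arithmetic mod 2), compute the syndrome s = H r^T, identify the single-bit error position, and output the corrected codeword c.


s = (1, 0, 1, 1)^T, error position = 11, corrected codeword c = 110010101010110

Compute s = H r^T mod 2 one row at a time:
  s_1 = 0 + 1 + 0 + 0 + 0 + 1 + 1 + 0 = 3 ≡ 1 (mod 2).
  s_2 = 0 + 1 + 0 + 1 + 0 + 1 + 1 + 0 = 4 ≡ 0 (mod 2).
  s_3 = 1 + 0 + 0 + 1 + 0 + 0 + 1 + 0 = 3 ≡ 1 (mod 2).
  s_4 = 1 + 0 + 1 + 1 + 1 + 0 + 1 + 0 = 5 ≡ 1 (mod 2).
s = (1, 0, 1, 1)^T — this equals column 11 of H (binary 1011), so error is at position 11.
Correct: flip bit 11 of r = 110010101000110 to get c = 110010101010110.


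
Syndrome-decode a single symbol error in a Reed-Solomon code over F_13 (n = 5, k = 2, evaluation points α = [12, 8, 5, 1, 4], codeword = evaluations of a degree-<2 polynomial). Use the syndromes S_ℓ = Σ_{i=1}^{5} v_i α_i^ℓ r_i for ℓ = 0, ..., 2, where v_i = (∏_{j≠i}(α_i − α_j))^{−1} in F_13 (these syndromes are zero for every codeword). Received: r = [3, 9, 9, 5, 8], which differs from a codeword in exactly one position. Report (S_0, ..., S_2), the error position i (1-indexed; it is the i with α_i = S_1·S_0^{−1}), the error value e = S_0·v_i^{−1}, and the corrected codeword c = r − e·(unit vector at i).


S = (5, 1, 8), error at position 2, error magnitude e = 10, c = [3, 12, 9, 5, 8].

Step 1: column multipliers v_i = (∏_{j≠i}(α_i − α_j))^{−1} mod 13.
  i = 1 (α = 12): (12−8)(12−5)(12−1)(12−4) = 4·7·11·8 = 2464 ≡ 7, so v_1 = 7^{−1} = 2 (mod 13).
  i = 2 (α = 8): (8−12)(8−5)(8−1)(8−4) = (−4)·3·7·4 = −336 ≡ 2, so v_2 = 2^{−1} = 7 (mod 13).
  i = 3 (α = 5): (5−12)(5−8)(5−1)(5−4) = (−7)·(−3)·4·1 = 84 ≡ 6, so v_3 = 6^{−1} = 11 (mod 13).
  i = 4 (α = 1): (1−12)(1−8)(1−5)(1−4) = (−11)·(−7)·(−4)·(−3) = 924 ≡ 1, so v_4 = 1^{−1} = 1 (mod 13).
  i = 5 (α = 4): (4−12)(4−8)(4−5)(4−1) = (−8)·(−4)·(−1)·3 = −96 ≡ 8, so v_5 = 8^{−1} = 5 (mod 13).
  v = [2, 7, 11, 1, 5].
Step 2: syndromes of r = [3, 9, 9, 5, 8] (all sums mod 13).
  S_0 = Σ v_i r_i = 2·3 + 7·9 + 11·9 + 1·5 + 5·8 = 213 ≡ 5.
  S_1 = Σ v_i α_i r_i = 2·12·3 + 7·8·9 + 11·5·9 + 1·1·5 + 5·4·8 = 1236 ≡ 1.
  α_i^2 mod 13 = [1, 12, 12, 1, 3].
  S_2 = Σ v_i α_i^2 r_i = 2·1·3 + 7·12·9 + 11·12·9 + 1·1·5 + 5·3·8 = 2075 ≡ 8.
  S = (5, 1, 8) ≠ 0, so r is not a codeword (an error is present).
Step 3: locate the error. For a single error e at position i, S_ℓ = v_i·e·α_i^ℓ, so α_err = S_1/S_0.
  S_0^{−1} = 5^{−1} = 8 (mod 13), so α_err = 1·8 = 8 ≡ 8 = α_2. Error position i = 2.
  Consistency check: S_2/S_1 = 8·1 = 8 ≡ 8 = α_err ✓ (single-error assumption holds).
Step 4: error magnitude e = S_0/v_2 = S_0·∏_{j≠2}(α_2 − α_j) = 5·2 = 10 ≡ 10 (mod 13).
Step 5: correct position 2: c_2 = r_2 − e = 9 − 10 ≡ 12 (mod 13). Hence c = [3, 12, 9, 5, 8].
  Check: interpolating c through the α_i gives m(x) = 4 + 1·x (degree < 2) with m(α_i) = c_i for every i, so c is indeed a codeword.


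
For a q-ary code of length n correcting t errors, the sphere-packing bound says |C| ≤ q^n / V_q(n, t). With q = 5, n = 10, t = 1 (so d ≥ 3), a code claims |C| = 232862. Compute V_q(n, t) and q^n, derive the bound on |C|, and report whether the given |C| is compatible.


V_q(n, t) = 41, q^n = 9765625, Hamming bound = 238185, |C| = 232862 ≤ bound (satisfied).

Step 1: Compute V_q(n, t) = Σ_{j=0}^1 C(n, j) (q−1)^j.
  j = 0: C(10,0)·(4)^0 = 1·1 = 1.
  j = 1: C(10,1)·(4)^1 = 10·4 = 40.
  V_q(n, t) = 1 + 40 = 41.
Step 2: q^n = 5^10 = 9765625.
Step 3: Hamming bound ⌊q^n / V_q(n,t)⌋ = ⌊9765625/41⌋ = 238185.
Step 4: Compare |C| = 232862 to 238185: satisfied.
The claimed |C| lies below the Hamming bound.


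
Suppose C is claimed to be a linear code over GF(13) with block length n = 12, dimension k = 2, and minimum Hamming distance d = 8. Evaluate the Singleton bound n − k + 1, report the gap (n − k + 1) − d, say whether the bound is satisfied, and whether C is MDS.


Singleton RHS = n − k + 1 = 11, slack = 3, bound satisfied, not MDS.

Singleton bound: d ≤ n − k + 1.
Here n = 12, k = 2, so n − k + 1 = 11.
Given d = 8, check d ≤ 11: YES.
Slack = (n − k + 1) − d = 3.
The code is NOT MDS (slack = 3 > 0).
Description: the claimed parameters are [12, 2, 8]_13; such a code would be non-MDS.


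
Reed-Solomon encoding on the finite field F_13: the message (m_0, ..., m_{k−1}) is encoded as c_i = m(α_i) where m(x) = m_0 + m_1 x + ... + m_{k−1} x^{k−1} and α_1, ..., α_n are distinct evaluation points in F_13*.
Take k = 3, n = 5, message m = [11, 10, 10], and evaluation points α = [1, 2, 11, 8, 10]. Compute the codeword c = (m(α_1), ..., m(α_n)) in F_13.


c = [5, 6, 5, 3, 6]

Message polynomial: m(x) = 11 + 10·x + 10·x^2 (mod 13).
For each evaluation point α_i, compute m(α_i) mod 13:
  α_1 = 1: Horner steps 10 → 7 → 5, so m(1) = 5.
  α_2 = 2: Horner steps 10 → 4 → 6, so m(2) = 6.
  α_3 = 11: Horner steps 10 → 3 → 5, so m(11) = 5.
  α_4 = 8: Horner steps 10 → 12 → 3, so m(8) = 3.
  α_5 = 10: Horner steps 10 → 6 → 6, so m(10) = 6.
Codeword c = [5, 6, 5, 3, 6] ∈ F_13^5.
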